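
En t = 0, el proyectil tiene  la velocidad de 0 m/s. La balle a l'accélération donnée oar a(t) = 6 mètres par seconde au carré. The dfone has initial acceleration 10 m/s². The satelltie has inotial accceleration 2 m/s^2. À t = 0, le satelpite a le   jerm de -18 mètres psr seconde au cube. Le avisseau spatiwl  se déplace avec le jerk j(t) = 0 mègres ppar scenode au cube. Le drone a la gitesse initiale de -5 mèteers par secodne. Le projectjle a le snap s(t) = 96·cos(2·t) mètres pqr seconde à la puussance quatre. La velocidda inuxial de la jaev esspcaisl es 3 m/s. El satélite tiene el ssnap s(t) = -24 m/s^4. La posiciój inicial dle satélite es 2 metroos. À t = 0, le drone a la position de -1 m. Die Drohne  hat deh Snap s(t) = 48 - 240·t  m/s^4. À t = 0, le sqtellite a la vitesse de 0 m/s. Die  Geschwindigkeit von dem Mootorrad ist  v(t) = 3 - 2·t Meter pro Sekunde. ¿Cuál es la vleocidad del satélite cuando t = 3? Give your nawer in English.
Starting from snap s(t) = -24, we take 3 antiderivatives. The antiderivative of snap is jerk. Using j(0) = -18, we get j(t) = -24·t - 18. The integral of jerk, with a(0) = 2, gives acceleration: a(t) = -12·t^2 - 18·t + 2. Integrating acceleration and using the initial condition v(0) = 0, we get v(t) = t·(-4·t^2 - 9·t + 2). From the given velocity equation v(t) = t·(-4·t^2 - 9·t + 2), we substitute t = 3 to get v = -183.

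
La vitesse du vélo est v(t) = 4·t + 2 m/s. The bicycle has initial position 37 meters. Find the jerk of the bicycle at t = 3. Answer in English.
We must differentiate our velocity equation v(t) = 4·t + 2 2 times. Differentiating velocity, we get acceleration: a(t) = 4. The derivative of acceleration gives jerk: j(t) = 0. We have jerk j(t) = 0. Substituting t = 3: j(3) = 0.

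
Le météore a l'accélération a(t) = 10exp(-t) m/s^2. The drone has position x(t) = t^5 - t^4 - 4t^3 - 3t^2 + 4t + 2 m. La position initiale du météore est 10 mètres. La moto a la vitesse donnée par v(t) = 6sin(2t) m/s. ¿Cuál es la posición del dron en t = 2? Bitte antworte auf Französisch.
Nous avons la position x(t) = t^5 - t^4 - 4·t^3 - 3·t^2 + 4·t + 2. En substituant t = 2: x(2) = -18.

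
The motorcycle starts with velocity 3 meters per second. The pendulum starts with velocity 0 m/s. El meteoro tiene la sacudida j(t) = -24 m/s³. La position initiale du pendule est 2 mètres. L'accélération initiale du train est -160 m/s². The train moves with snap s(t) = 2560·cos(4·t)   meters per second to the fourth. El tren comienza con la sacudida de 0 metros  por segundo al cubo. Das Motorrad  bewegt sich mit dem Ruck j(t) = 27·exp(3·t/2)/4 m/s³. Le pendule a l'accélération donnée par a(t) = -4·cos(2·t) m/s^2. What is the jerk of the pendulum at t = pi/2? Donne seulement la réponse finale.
The jerk at t = pi/2 is j = 0.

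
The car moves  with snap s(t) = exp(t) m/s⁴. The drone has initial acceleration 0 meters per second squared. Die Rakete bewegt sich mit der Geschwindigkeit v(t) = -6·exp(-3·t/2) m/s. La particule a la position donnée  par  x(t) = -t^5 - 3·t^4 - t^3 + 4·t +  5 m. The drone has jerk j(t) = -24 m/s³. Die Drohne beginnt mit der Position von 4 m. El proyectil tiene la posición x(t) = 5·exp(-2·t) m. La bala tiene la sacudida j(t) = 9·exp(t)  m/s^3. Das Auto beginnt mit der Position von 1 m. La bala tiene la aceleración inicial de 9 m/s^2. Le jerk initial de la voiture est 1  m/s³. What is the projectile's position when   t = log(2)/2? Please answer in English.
Using x(t) = 5·exp(-2·t) and substituting t = log(2)/2, we find x = 5/2.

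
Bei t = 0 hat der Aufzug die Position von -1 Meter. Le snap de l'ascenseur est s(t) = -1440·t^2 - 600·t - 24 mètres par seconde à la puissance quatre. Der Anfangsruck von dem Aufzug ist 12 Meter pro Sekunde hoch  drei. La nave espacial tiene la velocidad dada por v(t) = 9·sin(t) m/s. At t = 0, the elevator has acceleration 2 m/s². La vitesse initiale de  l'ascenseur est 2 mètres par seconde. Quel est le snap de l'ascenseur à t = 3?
En utilisant s(t) = -1440·t^2 - 600·t - 24 et en substituant t = 3, nous trouvons s = -14784.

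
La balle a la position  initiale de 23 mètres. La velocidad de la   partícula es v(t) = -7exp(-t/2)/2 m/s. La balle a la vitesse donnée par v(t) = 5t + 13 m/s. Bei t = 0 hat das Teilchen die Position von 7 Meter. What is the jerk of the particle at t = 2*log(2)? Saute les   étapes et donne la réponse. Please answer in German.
Die Antwort ist -7/16.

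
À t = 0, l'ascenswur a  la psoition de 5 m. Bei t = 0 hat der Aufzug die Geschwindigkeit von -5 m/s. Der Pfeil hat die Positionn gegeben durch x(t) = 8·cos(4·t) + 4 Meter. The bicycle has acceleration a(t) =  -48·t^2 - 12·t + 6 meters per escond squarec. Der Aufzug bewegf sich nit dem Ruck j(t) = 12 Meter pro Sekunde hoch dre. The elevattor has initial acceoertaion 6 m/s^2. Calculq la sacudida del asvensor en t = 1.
Usando j(t) = 12 y sustituyendo t = 1, encontramos j = 12.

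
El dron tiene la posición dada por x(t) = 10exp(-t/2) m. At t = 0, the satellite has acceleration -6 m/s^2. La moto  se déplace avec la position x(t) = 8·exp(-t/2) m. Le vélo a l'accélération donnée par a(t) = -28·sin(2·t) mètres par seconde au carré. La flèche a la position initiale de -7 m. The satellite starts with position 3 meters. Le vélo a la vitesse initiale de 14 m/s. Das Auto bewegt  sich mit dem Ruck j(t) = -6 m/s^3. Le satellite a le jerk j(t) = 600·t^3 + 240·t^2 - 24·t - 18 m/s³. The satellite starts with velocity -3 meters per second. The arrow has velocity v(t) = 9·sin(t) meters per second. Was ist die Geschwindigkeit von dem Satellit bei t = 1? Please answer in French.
Nous devons trouver la primitive de notre équation du jerk j(t) = 600·t^3 + 240·t^2 - 24·t - 18 2 fois. L'intégrale du jerk, avec a(0) = -6, donne l'accélération: a(t) = 150·t^4 + 80·t^3 - 12·t^2 - 18·t - 6. L'intégrale de l'accélération, avec v(0) = -3, donne la vitesse: v(t) = 30·t^5 + 20·t^4 - 4·t^3 - 9·t^2 - 6·t - 3. Nous avons la vitesse v(t) = 30·t^5 + 20·t^4 - 4·t^3 - 9·t^2 - 6·t - 3. En substituant t = 1: v(1) = 28.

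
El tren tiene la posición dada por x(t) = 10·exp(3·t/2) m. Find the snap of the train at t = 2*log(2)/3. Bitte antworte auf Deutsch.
Um dies zu lösen, müssen wir 4 Ableitungen unserer Gleichung für die Position x(t) = 10·exp(3·t/2) nehmen. Durch Ableiten von der Position erhalten wir die Geschwindigkeit: v(t) = 15·exp(3·t/2). Durch Ableiten von der Geschwindigkeit erhalten wir die Beschleunigung: a(t) = 45·exp(3·t/2)/2. Mit d/dt von a(t) finden wir j(t) = 135·exp(3·t/2)/4. Durch Ableiten von dem Ruck erhalten wir den Snap: s(t) = 405·exp(3·t/2)/8. Wir haben den Snap s(t) = 405·exp(3·t/2)/8. Durch Einsetzen von t = 2*log(2)/3: s(2*log(2)/3) = 405/4.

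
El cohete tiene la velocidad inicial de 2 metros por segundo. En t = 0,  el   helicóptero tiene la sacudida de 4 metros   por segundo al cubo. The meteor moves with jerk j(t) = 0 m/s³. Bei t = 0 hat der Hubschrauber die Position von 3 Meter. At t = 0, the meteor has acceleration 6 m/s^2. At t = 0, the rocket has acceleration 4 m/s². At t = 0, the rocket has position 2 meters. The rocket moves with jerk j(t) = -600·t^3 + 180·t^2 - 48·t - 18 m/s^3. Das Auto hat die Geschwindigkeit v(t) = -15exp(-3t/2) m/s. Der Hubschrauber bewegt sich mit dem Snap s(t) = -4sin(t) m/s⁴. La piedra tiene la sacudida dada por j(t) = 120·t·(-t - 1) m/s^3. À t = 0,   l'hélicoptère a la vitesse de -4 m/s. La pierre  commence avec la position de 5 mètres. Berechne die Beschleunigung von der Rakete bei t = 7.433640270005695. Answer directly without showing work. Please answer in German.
Die Beschleunigung bei t = 7.433640270005695 ist a = -434843.175828780.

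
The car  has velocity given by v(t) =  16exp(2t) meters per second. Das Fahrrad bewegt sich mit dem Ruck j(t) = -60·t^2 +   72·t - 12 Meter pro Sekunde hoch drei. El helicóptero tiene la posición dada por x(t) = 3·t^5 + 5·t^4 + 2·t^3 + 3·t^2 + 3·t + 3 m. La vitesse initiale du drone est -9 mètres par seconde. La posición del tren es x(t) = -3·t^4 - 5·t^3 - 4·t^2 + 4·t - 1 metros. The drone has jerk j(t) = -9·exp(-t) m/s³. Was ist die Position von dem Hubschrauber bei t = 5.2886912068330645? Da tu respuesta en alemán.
Mit x(t) = 3·t^5 + 5·t^4 + 2·t^3 + 3·t^2 + 3·t + 3 und Einsetzen von t = 5.2886912068330645, finden wir x = 16722.8916894445.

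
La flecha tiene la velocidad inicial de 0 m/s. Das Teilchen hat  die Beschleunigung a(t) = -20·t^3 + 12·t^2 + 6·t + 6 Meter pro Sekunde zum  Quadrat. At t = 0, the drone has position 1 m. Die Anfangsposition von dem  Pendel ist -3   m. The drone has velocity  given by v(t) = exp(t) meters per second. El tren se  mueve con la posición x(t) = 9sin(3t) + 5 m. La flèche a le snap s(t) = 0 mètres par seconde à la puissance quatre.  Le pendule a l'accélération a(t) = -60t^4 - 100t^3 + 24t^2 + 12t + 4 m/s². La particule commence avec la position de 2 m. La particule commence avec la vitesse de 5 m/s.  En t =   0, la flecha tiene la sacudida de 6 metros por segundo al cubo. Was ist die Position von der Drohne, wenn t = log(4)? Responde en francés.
En partant de la vitesse v(t) = exp(t), nous prenons 1 primitive. En prenant ∫v(t)dt et en appliquant x(0) = 1, nous trouvons x(t) = exp(t). Nous avons la position x(t) = exp(t). En substituant t = log(4): x(log(4)) = 4.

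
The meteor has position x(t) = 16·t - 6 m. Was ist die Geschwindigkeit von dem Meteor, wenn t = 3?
Um dies zu lösen, müssen wir 1 Ableitung unserer Gleichung für die Position x(t) = 16·t - 6 nehmen. Durch Ableiten von der Position erhalten wir die Geschwindigkeit: v(t) = 16. Aus der Gleichung für die Geschwindigkeit v(t) = 16, setzen wir t = 3 ein und erhalten v = 16.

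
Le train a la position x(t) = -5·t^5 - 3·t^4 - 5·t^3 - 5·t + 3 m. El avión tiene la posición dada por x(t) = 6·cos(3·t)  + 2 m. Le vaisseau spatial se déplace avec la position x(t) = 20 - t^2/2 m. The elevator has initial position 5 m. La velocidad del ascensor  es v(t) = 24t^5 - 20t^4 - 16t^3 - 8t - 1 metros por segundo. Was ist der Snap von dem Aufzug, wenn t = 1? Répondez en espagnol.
Debemos derivar nuestra ecuación de la velocidad v(t) = 24·t^5 - 20·t^4 - 16·t^3 - 8·t - 1 3 veces. La derivada de la velocidad da la aceleración: a(t) = 120·t^4 - 80·t^3 - 48·t^2 - 8. Derivando la aceleración, obtenemos la sacudida: j(t) = 480·t^3 - 240·t^2 - 96·t. Tomando d/dt de j(t), encontramos s(t) = 1440·t^2 - 480·t - 96. Tenemos el snap s(t) = 1440·t^2 - 480·t - 96. Sustituyendo t = 1: s(1) = 864.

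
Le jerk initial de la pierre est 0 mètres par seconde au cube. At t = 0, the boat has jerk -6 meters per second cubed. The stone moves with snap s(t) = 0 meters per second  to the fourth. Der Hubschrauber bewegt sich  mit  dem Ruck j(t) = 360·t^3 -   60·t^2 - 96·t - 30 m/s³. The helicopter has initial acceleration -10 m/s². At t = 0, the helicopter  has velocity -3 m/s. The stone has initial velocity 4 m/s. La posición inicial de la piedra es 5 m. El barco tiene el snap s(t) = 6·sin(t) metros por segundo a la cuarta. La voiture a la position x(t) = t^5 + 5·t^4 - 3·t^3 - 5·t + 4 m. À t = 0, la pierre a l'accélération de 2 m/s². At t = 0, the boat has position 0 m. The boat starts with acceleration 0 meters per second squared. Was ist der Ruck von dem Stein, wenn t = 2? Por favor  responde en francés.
Pour résoudre ceci, nous devons prendre 1 intégrale de notre équation du snap s(t) = 0. En intégrant le snap et en utilisant la condition initiale j(0) = 0, nous obtenons j(t) = 0. Nous avons le jerk j(t) = 0. En substituant t = 2: j(2) = 0.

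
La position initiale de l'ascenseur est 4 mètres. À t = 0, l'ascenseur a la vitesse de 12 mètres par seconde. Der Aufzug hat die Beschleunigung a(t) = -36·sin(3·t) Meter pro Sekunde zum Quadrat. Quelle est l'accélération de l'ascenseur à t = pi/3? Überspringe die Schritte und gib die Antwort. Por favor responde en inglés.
The acceleration at t = pi/3 is a = 0.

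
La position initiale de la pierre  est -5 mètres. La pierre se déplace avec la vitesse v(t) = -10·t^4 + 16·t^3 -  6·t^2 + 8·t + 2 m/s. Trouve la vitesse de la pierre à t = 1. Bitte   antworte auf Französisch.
Nous avons la vitesse v(t) = -10·t^4 + 16·t^3 - 6·t^2 + 8·t + 2. En substituant t = 1: v(1) = 10.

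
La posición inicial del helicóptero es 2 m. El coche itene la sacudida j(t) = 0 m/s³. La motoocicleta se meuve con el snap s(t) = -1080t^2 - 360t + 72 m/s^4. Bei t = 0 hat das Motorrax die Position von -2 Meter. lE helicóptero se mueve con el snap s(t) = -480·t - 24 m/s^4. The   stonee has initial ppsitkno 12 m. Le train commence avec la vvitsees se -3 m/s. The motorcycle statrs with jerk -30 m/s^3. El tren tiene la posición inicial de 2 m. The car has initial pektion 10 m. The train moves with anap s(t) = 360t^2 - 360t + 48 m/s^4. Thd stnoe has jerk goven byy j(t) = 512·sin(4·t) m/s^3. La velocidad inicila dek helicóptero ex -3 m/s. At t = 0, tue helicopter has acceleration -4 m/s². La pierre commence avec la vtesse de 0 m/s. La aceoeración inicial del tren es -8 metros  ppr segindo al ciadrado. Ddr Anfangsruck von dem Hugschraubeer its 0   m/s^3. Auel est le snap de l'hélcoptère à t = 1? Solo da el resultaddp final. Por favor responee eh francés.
À t = 1, s = -504.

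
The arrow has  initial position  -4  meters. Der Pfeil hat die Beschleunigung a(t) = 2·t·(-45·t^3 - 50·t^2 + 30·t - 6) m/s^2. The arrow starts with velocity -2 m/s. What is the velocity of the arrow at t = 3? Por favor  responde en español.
Partiendo de la aceleración a(t) = 2·t·(-45·t^3 - 50·t^2 + 30·t - 6), tomamos 1 antiderivada. Integrando la aceleración y usando la condición inicial v(0) = -2, obtenemos v(t) = -18·t^5 - 25·t^4 + 20·t^3 - 6·t^2 - 2. Tenemos la velocidad v(t) = -18·t^5 - 25·t^4 + 20·t^3 - 6·t^2 - 2. Sustituyendo t = 3: v(3) = -5915.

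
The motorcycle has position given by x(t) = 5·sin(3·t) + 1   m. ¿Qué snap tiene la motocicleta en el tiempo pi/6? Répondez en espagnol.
Debemos derivar nuestra ecuación de la posición x(t) = 5·sin(3·t) + 1 4 veces. La derivada de la posición da la velocidad: v(t) = 15·cos(3·t). Tomando d/dt de v(t), encontramos a(t) = -45·sin(3·t). Tomando d/dt de a(t), encontramos j(t) = -135·cos(3·t). Derivando la sacudida, obtenemos el snap: s(t) = 405·sin(3·t). Tenemos el snap s(t) = 405·sin(3·t). Sustituyendo t = pi/6: s(pi/6) = 405.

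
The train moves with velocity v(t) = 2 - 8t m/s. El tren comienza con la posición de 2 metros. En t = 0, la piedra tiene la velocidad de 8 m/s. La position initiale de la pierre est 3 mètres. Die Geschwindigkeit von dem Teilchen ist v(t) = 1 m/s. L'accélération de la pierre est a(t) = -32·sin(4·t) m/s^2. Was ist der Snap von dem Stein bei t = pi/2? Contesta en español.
Para resolver esto, necesitamos tomar 2 derivadas de nuestra ecuación de la aceleración a(t) = -32·sin(4·t). La derivada de la aceleración da la sacudida: j(t) = -128·cos(4·t). La derivada de la sacudida da el snap: s(t) = 512·sin(4·t). De la ecuación del snap s(t) = 512·sin(4·t), sustituimos t = pi/2 para obtener s = 0.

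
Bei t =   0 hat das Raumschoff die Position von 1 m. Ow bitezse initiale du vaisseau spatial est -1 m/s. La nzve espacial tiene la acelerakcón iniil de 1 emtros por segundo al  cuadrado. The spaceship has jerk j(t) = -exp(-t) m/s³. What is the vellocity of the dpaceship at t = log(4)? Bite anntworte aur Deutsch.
Ausgehend von dem Ruck j(t) = -exp(-t), nehmen wir 2 Stammfunktionen. Die Stammfunktion von dem Ruck, mit a(0) = 1, ergibt die Beschleunigung: a(t) = exp(-t). Mit ∫a(t)dt und Anwendung von v(0) = -1, finden wir v(t) = -exp(-t). Aus der Gleichung für die Geschwindigkeit v(t) = -exp(-t), setzen wir t = log(4) ein und erhalten v = -1/4.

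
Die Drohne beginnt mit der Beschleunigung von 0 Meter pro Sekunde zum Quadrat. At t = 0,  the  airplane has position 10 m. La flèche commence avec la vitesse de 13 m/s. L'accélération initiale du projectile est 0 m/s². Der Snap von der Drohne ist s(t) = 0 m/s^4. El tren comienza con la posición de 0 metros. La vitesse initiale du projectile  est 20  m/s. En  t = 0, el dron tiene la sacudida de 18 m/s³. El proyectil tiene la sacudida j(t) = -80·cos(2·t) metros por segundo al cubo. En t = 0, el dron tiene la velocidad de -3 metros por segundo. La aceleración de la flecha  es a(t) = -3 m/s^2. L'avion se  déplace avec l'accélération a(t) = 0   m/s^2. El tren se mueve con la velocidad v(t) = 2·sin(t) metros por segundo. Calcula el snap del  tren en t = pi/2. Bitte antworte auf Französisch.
En partant de la vitesse v(t) = 2·sin(t), nous prenons 3 dérivées. En prenant d/dt de v(t), nous trouvons a(t) = 2·cos(t). En prenant d/dt de a(t), nous trouvons j(t) = -2·sin(t). En dérivant le jerk, nous obtenons le snap: s(t) = -2·cos(t). En utilisant s(t) = -2·cos(t) et en substituant t = pi/2, nous trouvons s = 0.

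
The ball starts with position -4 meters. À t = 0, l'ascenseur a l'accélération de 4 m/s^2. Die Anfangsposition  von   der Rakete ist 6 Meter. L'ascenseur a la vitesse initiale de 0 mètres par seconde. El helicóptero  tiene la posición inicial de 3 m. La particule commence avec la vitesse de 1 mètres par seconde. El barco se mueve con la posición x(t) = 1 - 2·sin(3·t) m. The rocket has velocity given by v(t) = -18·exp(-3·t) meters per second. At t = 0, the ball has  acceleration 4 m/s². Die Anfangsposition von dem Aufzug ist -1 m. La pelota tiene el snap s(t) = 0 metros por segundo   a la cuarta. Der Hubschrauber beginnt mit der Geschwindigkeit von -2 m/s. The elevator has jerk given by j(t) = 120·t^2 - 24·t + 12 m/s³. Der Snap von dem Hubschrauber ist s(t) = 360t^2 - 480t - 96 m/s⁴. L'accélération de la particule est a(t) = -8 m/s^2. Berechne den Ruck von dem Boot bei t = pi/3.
Ausgehend von der Position x(t) = 1 - 2·sin(3·t), nehmen wir 3 Ableitungen. Durch Ableiten von der Position erhalten wir die Geschwindigkeit: v(t) = -6·cos(3·t). Mit d/dt von v(t) finden wir a(t) = 18·sin(3·t). Durch Ableiten von der Beschleunigung erhalten wir den Ruck: j(t) = 54·cos(3·t). Wir haben den Ruck j(t) = 54·cos(3·t). Durch Einsetzen von t = pi/3: j(pi/3) = -54.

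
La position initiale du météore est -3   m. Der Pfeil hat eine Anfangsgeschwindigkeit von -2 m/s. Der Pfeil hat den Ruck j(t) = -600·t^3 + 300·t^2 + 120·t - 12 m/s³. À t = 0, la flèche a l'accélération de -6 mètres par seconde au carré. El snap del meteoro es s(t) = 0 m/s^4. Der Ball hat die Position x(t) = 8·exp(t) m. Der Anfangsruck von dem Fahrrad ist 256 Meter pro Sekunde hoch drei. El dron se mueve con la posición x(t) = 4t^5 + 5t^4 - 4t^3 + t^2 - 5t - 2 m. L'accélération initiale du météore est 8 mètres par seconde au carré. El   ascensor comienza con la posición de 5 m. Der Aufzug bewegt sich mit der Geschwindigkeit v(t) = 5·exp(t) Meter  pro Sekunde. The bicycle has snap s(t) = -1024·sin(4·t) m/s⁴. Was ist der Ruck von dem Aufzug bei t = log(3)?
Wir müssen unsere Gleichung für die Geschwindigkeit v(t) = 5·exp(t) 2-mal ableiten. Die Ableitung von der Geschwindigkeit ergibt die Beschleunigung: a(t) = 5·exp(t). Durch Ableiten von der Beschleunigung erhalten wir den Ruck: j(t) = 5·exp(t). Wir haben den Ruck j(t) = 5·exp(t). Durch Einsetzen von t = log(3): j(log(3)) = 15.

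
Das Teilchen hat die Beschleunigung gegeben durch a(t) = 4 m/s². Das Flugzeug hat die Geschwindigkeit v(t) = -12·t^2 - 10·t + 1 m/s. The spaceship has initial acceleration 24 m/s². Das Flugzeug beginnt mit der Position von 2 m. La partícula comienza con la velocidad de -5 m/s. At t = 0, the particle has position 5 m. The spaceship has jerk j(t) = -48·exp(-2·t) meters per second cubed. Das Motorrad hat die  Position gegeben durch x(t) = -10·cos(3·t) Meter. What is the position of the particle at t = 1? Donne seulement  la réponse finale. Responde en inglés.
The answer is 2.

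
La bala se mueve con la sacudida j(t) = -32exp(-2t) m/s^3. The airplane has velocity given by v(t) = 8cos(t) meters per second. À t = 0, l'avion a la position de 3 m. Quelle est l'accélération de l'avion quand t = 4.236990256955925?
Nous devons dériver notre équation de la vitesse v(t) = 8·cos(t) 1 fois. La dérivée de la vitesse donne l'accélération: a(t) = -8·sin(t). Nous avons l'accélération a(t) = -8·sin(t). En substituant t = 4.236990256955925: a(4.236990256955925) = 7.11288239507353.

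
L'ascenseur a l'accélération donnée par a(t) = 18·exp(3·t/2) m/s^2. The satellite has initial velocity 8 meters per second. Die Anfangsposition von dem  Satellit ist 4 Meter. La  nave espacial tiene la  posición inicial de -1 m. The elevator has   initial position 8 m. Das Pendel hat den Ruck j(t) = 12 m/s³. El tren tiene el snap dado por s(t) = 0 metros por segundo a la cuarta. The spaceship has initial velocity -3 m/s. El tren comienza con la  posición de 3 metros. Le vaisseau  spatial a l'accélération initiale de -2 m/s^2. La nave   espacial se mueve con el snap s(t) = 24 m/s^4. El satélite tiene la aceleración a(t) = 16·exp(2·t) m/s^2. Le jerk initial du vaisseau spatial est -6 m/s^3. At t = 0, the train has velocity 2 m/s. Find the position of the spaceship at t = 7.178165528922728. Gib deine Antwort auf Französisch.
En partant du snap s(t) = 24, nous prenons 4 primitives. En intégrant le snap et en utilisant la condition initiale j(0) = -6, nous obtenons j(t) = 24·t - 6. En intégrant le jerk et en utilisant la condition initiale a(0) = -2, nous obtenons a(t) = 12·t^2 - 6·t - 2. L'intégrale de l'accélération est la vitesse. En utilisant v(0) = -3, nous obtenons v(t) = 4·t^3 - 3·t^2 - 2·t - 3. La primitive de la vitesse est la position. En utilisant x(0) = -1, nous obtenons x(t) = t^4 - t^3 - t^2 - 3·t - 1. En utilisant x(t) = t^4 - t^3 - t^2 - 3·t - 1 et en substituant t = 7.178165528922728, nous trouvons x = 2211.01174901655.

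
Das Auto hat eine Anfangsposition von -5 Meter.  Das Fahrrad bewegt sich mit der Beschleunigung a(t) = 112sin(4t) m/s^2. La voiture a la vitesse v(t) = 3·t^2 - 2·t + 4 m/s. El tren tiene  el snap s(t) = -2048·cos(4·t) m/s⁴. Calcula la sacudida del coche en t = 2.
Partiendo de la velocidad v(t) = 3·t^2 - 2·t + 4, tomamos 2 derivadas. Tomando d/dt de v(t), encontramos a(t) = 6·t - 2. Derivando la aceleración, obtenemos la sacudida: j(t) = 6. Tenemos la sacudida j(t) = 6. Sustituyendo t = 2: j(2) = 6.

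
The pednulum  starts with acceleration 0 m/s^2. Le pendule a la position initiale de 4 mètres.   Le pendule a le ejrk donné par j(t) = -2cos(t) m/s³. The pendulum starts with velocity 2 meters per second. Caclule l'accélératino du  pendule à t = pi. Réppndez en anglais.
To solve this, we need to take 1 integral of our jerk equation j(t) = -2·cos(t). Finding the integral of j(t) and using a(0) = 0: a(t) = -2·sin(t). We have acceleration a(t) = -2·sin(t). Substituting t = pi: a(pi) = 0.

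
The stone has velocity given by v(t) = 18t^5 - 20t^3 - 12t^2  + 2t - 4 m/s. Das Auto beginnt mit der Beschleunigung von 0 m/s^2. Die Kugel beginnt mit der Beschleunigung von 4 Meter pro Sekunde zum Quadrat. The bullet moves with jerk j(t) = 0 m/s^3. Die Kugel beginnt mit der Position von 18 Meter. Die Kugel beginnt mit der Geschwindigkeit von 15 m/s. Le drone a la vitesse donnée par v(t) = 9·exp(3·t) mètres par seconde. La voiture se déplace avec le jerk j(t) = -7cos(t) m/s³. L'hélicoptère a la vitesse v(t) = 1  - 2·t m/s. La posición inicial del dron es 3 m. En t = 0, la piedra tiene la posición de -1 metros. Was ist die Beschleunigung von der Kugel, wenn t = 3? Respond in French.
Nous devons intégrer notre équation du jerk j(t) = 0 1 fois. L'intégrale du jerk, avec a(0) = 4, donne l'accélération: a(t) = 4. De l'équation de l'accélération a(t) = 4, nous substituons t = 3 pour obtenir a = 4.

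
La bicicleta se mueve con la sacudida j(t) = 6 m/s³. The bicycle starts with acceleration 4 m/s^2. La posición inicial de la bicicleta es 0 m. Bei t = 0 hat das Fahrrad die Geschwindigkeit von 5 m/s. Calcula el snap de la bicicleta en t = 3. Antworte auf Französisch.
Pour résoudre ceci, nous devons prendre 1 dérivée de notre équation du jerk j(t) = 6. En prenant d/dt de j(t), nous trouvons s(t) = 0. En utilisant s(t) = 0 et en substituant t = 3, nous trouvons s = 0.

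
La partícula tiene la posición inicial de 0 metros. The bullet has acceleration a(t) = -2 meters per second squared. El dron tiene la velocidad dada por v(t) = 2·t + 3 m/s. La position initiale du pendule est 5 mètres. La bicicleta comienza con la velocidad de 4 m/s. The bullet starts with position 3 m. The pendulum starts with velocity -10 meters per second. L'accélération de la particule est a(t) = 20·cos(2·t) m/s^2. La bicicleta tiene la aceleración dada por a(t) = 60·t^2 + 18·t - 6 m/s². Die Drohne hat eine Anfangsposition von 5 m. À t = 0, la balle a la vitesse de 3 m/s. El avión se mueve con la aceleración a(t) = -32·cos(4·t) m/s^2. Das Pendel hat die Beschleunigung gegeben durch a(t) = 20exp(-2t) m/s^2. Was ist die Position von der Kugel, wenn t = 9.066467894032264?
Wir müssen unsere Gleichung für die Beschleunigung a(t) = -2 2-mal integrieren. Die Stammfunktion von der Beschleunigung ist die Geschwindigkeit. Mit v(0) = 3 erhalten wir v(t) = 3 - 2·t. Durch Integration von der Geschwindigkeit und Verwendung der Anfangsbedingung x(0) = 3, erhalten wir x(t) = -t^2 + 3·t + 3. Wir haben die Position x(t) = -t^2 + 3·t + 3. Durch Einsetzen von t = 9.066467894032264: x(9.066467894032264) = -52.0014363914210.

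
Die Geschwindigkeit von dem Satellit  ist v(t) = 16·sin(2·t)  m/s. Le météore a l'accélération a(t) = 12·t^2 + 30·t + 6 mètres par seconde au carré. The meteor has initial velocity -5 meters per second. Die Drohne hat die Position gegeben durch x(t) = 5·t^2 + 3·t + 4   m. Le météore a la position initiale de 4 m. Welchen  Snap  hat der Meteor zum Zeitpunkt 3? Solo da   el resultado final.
Bei t = 3, s = 24.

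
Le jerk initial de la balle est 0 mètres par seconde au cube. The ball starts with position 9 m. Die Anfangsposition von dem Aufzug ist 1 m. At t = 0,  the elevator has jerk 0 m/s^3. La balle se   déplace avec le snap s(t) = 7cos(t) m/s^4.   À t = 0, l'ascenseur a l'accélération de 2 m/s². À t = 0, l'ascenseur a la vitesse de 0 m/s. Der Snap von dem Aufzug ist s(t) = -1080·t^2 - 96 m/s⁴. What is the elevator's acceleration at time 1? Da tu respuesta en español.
Para resolver esto, necesitamos tomar 2 antiderivadas de nuestra ecuación del snap s(t) = -1080·t^2 - 96. La antiderivada del snap, con j(0) = 0, da la sacudida: j(t) = -360·t^3 - 96·t. La antiderivada de la sacudida, con a(0) = 2, da la aceleración: a(t) = -90·t^4 - 48·t^2 + 2. De la ecuación de la aceleración a(t) = -90·t^4 - 48·t^2 + 2, sustituimos t = 1 para obtener a = -136.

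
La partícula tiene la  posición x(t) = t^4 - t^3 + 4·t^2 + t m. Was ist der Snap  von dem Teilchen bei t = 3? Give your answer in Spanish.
Para resolver esto, necesitamos tomar 4 derivadas de nuestra ecuación de la posición x(t) = t^4 - t^3 + 4·t^2 + t. Tomando d/dt de x(t), encontramos v(t) = 4·t^3 - 3·t^2 + 8·t + 1. La derivada de la velocidad da la aceleración: a(t) = 12·t^2 - 6·t + 8. La derivada de la aceleración da la sacudida: j(t) = 24·t - 6. Derivando la sacudida, obtenemos el snap: s(t) = 24. Tenemos el snap s(t) = 24. Sustituyendo t = 3: s(3) = 24.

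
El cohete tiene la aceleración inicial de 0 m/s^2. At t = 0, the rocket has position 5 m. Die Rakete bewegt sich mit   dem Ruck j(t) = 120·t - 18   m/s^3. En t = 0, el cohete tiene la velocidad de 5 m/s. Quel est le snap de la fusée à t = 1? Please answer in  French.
Nous devons dériver notre équation du jerk j(t) = 120·t - 18 1 fois. En dérivant le jerk, nous obtenons le snap: s(t) = 120. De l'équation du snap s(t) = 120, nous substituons t = 1 pour obtenir s = 120.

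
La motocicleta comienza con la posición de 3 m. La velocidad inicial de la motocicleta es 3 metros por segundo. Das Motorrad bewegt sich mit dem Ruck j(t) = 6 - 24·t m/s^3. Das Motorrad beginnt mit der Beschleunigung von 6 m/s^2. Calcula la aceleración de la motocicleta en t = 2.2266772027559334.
Partiendo de la sacudida j(t) = 6 - 24·t, tomamos 1 antiderivada. Tomando ∫j(t)dt y aplicando a(0) = 6, encontramos a(t) = -12·t^2 + 6·t + 6. Tenemos la aceleración a(t) = -12·t^2 + 6·t + 6. Sustituyendo t = 2.2266772027559334: a(2.2266772027559334) = -40.1370331667403.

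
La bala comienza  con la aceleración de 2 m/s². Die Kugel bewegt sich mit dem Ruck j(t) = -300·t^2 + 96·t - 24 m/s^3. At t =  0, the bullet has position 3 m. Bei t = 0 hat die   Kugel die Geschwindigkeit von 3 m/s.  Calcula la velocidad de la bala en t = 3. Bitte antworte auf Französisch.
En partant du jerk j(t) = -300·t^2 + 96·t - 24, nous prenons 2 intégrales. En intégrant le jerk et en utilisant la condition initiale a(0) = 2, nous obtenons a(t) = -100·t^3 + 48·t^2 - 24·t + 2. En prenant ∫a(t)dt et en appliquant v(0) = 3, nous trouvons v(t) = -25·t^4 + 16·t^3 - 12·t^2 + 2·t + 3. Nous avons la vitesse v(t) = -25·t^4 + 16·t^3 - 12·t^2 + 2·t + 3. En substituant t = 3: v(3) = -1692.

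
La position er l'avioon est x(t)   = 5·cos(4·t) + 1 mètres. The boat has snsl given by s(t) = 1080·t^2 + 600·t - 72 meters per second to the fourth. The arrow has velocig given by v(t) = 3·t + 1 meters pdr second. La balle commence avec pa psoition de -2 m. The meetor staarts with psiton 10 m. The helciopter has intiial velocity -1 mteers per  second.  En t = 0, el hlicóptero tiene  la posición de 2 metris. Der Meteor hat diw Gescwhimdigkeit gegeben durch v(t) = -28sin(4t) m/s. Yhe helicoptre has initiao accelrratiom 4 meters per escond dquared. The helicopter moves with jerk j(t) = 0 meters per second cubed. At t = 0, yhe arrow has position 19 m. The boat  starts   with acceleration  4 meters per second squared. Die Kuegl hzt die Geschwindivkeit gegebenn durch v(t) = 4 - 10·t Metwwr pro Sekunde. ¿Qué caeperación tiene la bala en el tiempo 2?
Debemos derivar nuestra ecuación de la velocidad v(t) = 4 - 10·t 1 vez. Derivando la velocidad, obtenemos la aceleración: a(t) = -10. Tenemos la aceleración a(t) = -10. Sustituyendo t = 2: a(2) = -10.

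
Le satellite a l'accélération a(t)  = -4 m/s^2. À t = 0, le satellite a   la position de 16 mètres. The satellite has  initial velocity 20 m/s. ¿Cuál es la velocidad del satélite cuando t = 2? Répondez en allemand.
Wir müssen das Integral unserer Gleichung für die Beschleunigung a(t) = -4 1-mal finden. Die Stammfunktion von der Beschleunigung ist die Geschwindigkeit. Mit v(0) = 20 erhalten wir v(t) = 20 - 4·t. Aus der Gleichung für die Geschwindigkeit v(t) = 20 - 4·t, setzen wir t = 2 ein und erhalten v = 12.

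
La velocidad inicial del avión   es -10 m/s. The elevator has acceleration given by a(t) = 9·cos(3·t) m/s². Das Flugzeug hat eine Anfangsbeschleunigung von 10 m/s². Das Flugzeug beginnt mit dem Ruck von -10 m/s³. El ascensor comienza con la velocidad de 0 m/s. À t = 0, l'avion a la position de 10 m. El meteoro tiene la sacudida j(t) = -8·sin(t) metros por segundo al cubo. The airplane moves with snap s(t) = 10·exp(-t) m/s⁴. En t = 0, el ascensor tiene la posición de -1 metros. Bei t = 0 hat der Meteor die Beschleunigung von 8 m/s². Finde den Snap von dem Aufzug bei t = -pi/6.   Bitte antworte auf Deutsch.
Ausgehend von der Beschleunigung a(t) = 9·cos(3·t), nehmen wir 2 Ableitungen. Durch Ableiten von der Beschleunigung erhalten wir den Ruck: j(t) = -27·sin(3·t). Durch Ableiten von dem Ruck erhalten wir den Snap: s(t) = -81·cos(3·t). Wir haben den Snap s(t) = -81·cos(3·t). Durch Einsetzen von t = -pi/6: s(-pi/6) = 0.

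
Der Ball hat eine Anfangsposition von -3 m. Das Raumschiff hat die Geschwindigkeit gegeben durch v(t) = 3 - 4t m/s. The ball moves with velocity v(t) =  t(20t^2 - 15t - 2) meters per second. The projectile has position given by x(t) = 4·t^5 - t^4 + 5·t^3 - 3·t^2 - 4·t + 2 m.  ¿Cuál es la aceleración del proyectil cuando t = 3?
Debemos derivar nuestra ecuación de la posición x(t) = 4·t^5 - t^4 + 5·t^3 - 3·t^2 - 4·t + 2 2 veces. La derivada de la posición da la velocidad: v(t) = 20·t^4 - 4·t^3 + 15·t^2 - 6·t - 4. Derivando la velocidad, obtenemos la aceleración: a(t) = 80·t^3 - 12·t^2 + 30·t - 6. De la ecuación de la aceleración a(t) = 80·t^3 - 12·t^2 + 30·t - 6, sustituimos t = 3 para obtener a = 2136.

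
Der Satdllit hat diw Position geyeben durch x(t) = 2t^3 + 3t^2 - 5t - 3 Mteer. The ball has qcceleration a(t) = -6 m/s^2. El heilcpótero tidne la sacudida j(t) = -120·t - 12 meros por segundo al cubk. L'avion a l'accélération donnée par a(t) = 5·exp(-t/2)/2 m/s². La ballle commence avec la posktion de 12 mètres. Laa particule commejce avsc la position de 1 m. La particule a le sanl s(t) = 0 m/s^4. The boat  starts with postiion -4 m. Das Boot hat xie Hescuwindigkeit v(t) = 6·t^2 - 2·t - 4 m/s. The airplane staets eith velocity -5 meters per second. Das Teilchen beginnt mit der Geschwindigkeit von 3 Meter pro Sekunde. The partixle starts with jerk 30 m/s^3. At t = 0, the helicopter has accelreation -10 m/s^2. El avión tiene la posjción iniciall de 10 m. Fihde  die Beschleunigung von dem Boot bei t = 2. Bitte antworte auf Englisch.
To solve this, we need to take 1 derivative of our velocity equation v(t) = 6·t^2 - 2·t - 4. The derivative of velocity gives acceleration: a(t) = 12·t - 2. From the given acceleration equation a(t) = 12·t - 2, we substitute t = 2 to get a = 22.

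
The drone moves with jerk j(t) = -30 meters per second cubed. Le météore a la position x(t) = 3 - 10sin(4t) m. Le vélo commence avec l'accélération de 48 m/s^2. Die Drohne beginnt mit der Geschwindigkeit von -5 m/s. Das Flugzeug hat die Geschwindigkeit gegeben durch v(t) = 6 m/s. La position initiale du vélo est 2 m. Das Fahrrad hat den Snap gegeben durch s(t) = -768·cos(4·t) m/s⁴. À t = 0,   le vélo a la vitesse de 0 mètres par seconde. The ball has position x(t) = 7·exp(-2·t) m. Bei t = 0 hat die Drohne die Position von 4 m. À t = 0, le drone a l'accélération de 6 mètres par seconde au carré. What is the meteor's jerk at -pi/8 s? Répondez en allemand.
Wir müssen unsere Gleichung für die Position x(t) = 3 - 10·sin(4·t) 3-mal ableiten. Mit d/dt von x(t) finden wir v(t) = -40·cos(4·t). Mit d/dt von v(t) finden wir a(t) = 160·sin(4·t). Die Ableitung von der Beschleunigung ergibt den Ruck: j(t) = 640·cos(4·t). Mit j(t) = 640·cos(4·t) und Einsetzen von t = -pi/8, finden wir j = 0.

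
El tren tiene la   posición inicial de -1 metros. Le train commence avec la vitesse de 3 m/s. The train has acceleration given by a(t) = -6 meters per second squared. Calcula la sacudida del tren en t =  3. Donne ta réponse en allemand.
Ausgehend von der Beschleunigung a(t) = -6, nehmen wir 1 Ableitung. Durch Ableiten von der Beschleunigung erhalten wir den Ruck: j(t) = 0. Wir haben den Ruck j(t) = 0. Durch Einsetzen von t = 3: j(3) = 0.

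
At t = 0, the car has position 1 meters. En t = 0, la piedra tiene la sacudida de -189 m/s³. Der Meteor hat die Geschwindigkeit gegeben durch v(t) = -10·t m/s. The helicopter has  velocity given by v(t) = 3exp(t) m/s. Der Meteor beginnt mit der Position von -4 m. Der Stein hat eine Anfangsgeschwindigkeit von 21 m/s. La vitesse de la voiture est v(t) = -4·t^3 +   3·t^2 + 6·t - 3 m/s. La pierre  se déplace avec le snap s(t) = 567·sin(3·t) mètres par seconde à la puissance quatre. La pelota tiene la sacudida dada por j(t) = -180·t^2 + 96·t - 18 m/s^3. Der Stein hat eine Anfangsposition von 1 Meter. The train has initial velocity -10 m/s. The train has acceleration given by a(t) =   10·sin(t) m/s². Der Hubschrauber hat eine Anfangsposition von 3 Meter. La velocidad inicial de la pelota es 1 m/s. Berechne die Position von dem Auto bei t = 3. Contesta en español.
Necesitamos integrar nuestra ecuación de la velocidad v(t) = -4·t^3 + 3·t^2 + 6·t - 3 1 vez. La antiderivada de la velocidad, con x(0) = 1, da la posición: x(t) = -t^4 + t^3 + 3·t^2 - 3·t + 1. Tenemos la posición x(t) = -t^4 + t^3 + 3·t^2 - 3·t + 1. Sustituyendo t = 3: x(3) = -35.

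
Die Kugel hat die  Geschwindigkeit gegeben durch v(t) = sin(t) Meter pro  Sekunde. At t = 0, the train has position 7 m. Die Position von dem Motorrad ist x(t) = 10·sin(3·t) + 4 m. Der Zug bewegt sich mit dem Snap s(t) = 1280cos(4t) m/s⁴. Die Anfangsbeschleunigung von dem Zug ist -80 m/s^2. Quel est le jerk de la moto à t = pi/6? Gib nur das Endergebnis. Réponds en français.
Le jerk à t = pi/6 est j = 0.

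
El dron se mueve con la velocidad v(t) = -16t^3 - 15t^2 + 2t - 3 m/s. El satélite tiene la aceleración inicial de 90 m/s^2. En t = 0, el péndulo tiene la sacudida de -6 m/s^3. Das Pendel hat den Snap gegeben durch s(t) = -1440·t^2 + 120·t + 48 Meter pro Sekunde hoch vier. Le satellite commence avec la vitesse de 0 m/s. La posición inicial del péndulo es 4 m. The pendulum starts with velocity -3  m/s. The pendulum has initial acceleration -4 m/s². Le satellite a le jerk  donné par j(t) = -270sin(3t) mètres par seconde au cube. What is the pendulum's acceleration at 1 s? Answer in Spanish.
Necesitamos integrar nuestra ecuación del snap s(t) = -1440·t^2 + 120·t + 48 2 veces. La antiderivada del snap, con j(0) = -6, da la sacudida: j(t) = -480·t^3 + 60·t^2 + 48·t - 6. Tomando ∫j(t)dt y aplicando a(0) = -4, encontramos a(t) = -120·t^4 + 20·t^3 + 24·t^2 - 6·t - 4. De la ecuación de la aceleración a(t) = -120·t^4 + 20·t^3 + 24·t^2 - 6·t - 4, sustituimos t = 1 para obtener a = -86.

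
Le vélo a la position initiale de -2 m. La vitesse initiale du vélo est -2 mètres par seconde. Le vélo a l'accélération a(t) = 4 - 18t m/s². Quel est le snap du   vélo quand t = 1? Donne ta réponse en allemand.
Ausgehend von der Beschleunigung a(t) = 4 - 18·t, nehmen wir 2 Ableitungen. Durch Ableiten von der Beschleunigung erhalten wir den Ruck: j(t) = -18. Die Ableitung von dem Ruck ergibt den Snap: s(t) = 0. Mit s(t) = 0 und Einsetzen von t = 1, finden wir s = 0.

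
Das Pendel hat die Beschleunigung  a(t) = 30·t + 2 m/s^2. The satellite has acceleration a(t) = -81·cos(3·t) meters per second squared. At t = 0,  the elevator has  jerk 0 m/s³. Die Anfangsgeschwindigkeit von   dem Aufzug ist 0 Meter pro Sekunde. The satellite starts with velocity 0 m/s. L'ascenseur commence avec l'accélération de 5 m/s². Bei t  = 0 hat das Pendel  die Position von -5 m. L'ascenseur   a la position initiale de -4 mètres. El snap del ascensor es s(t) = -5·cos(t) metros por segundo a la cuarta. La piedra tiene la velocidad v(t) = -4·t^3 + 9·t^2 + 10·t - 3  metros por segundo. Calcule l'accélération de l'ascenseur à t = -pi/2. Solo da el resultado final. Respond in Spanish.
La respuesta es 0.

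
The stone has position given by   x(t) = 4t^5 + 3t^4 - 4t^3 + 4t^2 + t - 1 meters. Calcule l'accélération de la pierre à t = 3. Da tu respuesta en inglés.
Starting from position x(t) = 4·t^5 + 3·t^4 - 4·t^3 + 4·t^2 + t - 1, we take 2 derivatives. The derivative of position gives velocity: v(t) = 20·t^4 + 12·t^3 - 12·t^2 + 8·t + 1. The derivative of velocity gives acceleration: a(t) = 80·t^3 + 36·t^2 - 24·t + 8. Using a(t) = 80·t^3 + 36·t^2 - 24·t + 8 and substituting t = 3, we find a = 2420.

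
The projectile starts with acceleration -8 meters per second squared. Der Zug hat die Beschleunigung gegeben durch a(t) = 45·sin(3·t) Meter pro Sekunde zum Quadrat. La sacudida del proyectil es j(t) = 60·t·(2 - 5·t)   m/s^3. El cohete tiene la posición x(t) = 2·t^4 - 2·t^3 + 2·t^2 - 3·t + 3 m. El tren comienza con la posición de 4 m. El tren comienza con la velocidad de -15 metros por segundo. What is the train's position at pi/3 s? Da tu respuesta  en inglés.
We need to integrate our acceleration equation a(t) = 45·sin(3·t) 2 times. Taking ∫a(t)dt and applying v(0) = -15, we find v(t) = -15·cos(3·t). Finding the integral of v(t) and using x(0) = 4: x(t) = 4 - 5·sin(3·t). Using x(t) = 4 - 5·sin(3·t) and substituting t = pi/3, we find x = 4.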